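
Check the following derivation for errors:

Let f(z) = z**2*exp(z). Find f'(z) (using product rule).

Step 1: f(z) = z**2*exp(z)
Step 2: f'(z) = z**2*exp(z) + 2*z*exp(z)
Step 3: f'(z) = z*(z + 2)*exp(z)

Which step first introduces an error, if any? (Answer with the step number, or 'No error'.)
No error

All steps in this derivation are correct.
The final answer f'(z) = z*(z + 2)*exp(z) is valid.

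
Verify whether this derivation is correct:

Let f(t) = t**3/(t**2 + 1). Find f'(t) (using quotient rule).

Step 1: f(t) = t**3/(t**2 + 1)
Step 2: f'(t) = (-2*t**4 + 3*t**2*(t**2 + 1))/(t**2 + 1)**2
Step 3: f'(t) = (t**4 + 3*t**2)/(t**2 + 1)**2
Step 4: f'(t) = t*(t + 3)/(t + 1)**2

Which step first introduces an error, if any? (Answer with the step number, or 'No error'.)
Step 4

Step 4 is incorrect due to a wrong exponent.
The step shows: t*(t + 3)/(t + 1)**2
The correct value should be: t**2*(t**2 + 3)/(t**2 + 1)**2

Explanation: The exponent 2 on t was incorrectly written as 1: the term t**2*(t**2 + 3)/(t**2 + 1)**2 was incorrectly written as t*(t + 3)/(t + 1)**2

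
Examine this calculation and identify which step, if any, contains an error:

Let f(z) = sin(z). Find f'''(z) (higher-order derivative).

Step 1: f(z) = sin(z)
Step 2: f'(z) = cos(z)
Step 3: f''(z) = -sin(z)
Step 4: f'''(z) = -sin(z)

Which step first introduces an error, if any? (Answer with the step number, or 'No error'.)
Step 4

Step 4 is incorrect due to a wrong trig function.
The step shows: -sin(z)
The correct value should be: -cos(z)

Explanation: cos(z) was incorrectly written as sin(z): the term -cos(z) was incorrectly written as -sin(z)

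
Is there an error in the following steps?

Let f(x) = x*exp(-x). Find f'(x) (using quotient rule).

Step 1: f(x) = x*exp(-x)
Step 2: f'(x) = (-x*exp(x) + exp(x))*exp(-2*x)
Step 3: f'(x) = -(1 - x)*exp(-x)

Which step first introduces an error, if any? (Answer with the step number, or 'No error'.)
Step 3

Step 3 is incorrect due to a sign flip.
The step shows: -(1 - x)*exp(-x)
The correct value should be: (1 - x)*exp(-x)

Explanation: The sign of the whole expression was flipped: the term (1 - x)*exp(-x) was incorrectly written as -(1 - x)*exp(-x)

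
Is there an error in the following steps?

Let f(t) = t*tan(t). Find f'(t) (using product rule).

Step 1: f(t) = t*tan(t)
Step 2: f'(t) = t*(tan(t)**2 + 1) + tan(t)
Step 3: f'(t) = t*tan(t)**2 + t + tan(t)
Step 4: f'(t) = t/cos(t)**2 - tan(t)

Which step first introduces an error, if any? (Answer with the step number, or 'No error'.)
Step 4

Step 4 is incorrect due to a sign flip.
The step shows: t/cos(t)**2 - tan(t)
The correct value should be: t/cos(t)**2 + tan(t)

Explanation: The sign of one term was flipped: the term tan(t) was incorrectly written as -tan(t)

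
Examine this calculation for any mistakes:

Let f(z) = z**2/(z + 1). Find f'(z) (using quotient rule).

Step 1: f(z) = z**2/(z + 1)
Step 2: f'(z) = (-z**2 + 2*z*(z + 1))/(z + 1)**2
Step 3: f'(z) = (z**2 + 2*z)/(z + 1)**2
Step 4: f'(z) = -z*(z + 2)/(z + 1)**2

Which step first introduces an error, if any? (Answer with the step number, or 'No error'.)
Step 4

Step 4 is incorrect due to a sign flip.
The step shows: -z*(z + 2)/(z + 1)**2
The correct value should be: z*(z + 2)/(z + 1)**2

Explanation: The sign of the whole expression was flipped: the term z*(z + 2)/(z + 1)**2 was incorrectly written as -z*(z + 2)/(z + 1)**2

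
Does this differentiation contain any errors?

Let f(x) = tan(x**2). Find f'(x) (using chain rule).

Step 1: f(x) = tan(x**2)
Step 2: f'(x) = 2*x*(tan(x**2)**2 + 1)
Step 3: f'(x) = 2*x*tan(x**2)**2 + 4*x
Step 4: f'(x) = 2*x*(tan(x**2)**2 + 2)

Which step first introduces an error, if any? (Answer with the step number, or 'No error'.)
Step 3

Step 3 is incorrect due to a wrong coefficient.
The step shows: 2*x*tan(x**2)**2 + 4*x
The correct value should be: 2*x*tan(x**2)**2 + 2*x

Explanation: The coefficient 2 was incorrectly written as 4: the term 2*x was incorrectly written as 4*x
The later steps are derived from this incorrect expression, so the error originates in Step 3.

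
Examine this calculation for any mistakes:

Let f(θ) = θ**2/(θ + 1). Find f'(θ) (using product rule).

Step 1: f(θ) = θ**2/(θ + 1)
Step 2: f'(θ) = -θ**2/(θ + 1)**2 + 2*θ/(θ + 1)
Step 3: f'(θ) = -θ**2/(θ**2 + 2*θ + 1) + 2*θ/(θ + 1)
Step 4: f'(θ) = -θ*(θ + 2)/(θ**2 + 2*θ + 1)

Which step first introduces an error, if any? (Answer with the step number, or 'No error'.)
Step 4

Step 4 is incorrect due to a sign flip.
The step shows: -θ*(θ + 2)/(θ**2 + 2*θ + 1)
The correct value should be: θ*(θ + 2)/(θ**2 + 2*θ + 1)

Explanation: The sign of the whole expression was flipped: the term θ*(θ + 2)/(θ**2 + 2*θ + 1) was incorrectly written as -θ*(θ + 2)/(θ**2 + 2*θ + 1)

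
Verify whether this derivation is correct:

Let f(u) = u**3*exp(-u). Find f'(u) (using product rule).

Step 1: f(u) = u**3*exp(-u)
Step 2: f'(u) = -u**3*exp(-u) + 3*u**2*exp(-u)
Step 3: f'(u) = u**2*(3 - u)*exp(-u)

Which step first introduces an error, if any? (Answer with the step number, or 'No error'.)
No error

All steps in this derivation are correct.
The final answer f'(u) = u**2*(3 - u)*exp(-u) is valid.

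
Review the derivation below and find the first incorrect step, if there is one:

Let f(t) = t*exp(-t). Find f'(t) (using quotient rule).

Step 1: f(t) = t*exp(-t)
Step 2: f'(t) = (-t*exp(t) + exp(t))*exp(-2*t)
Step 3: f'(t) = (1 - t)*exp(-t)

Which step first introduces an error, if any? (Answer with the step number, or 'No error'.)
No error

All steps in this derivation are correct.
The final answer f'(t) = (1 - t)*exp(-t) is valid.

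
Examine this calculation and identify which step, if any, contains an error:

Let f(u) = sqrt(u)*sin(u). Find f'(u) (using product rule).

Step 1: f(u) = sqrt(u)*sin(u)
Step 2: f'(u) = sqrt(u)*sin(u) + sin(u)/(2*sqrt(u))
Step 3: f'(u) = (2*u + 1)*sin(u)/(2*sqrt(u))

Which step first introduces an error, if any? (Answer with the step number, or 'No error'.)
Step 2

Step 2 is incorrect due to a wrong trig function.
The step shows: sqrt(u)*sin(u) + sin(u)/(2*sqrt(u))
The correct value should be: sqrt(u)*cos(u) + sin(u)/(2*sqrt(u))

Explanation: cos(u) was incorrectly written as sin(u): the term sqrt(u)*cos(u) was incorrectly written as sqrt(u)*sin(u)
The later steps are derived from this incorrect expression, so the error originates in Step 2.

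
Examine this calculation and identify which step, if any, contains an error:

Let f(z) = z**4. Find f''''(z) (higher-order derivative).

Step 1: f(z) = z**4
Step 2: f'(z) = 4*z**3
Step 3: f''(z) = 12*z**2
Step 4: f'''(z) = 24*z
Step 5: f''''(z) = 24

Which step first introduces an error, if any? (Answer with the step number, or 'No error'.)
No error

All steps in this derivation are correct.
The final answer f''''(z) = 24 is valid.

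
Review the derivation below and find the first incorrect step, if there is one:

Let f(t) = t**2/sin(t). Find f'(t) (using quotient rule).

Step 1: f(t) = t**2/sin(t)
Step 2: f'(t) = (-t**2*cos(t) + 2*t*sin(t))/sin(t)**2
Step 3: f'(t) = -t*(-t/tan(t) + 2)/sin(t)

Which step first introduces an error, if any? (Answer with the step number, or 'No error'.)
Step 3

Step 3 is incorrect due to a sign flip.
The step shows: -t*(-t/tan(t) + 2)/sin(t)
The correct value should be: t*(-t/tan(t) + 2)/sin(t)

Explanation: The sign of the whole expression was flipped: the term t*(-t/tan(t) + 2)/sin(t) was incorrectly written as -t*(-t/tan(t) + 2)/sin(t)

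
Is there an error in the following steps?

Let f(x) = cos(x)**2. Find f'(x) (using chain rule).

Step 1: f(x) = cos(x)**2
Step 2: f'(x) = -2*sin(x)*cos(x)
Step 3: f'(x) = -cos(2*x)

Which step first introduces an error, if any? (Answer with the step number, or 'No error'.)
Step 3

Step 3 is incorrect due to a wrong trig function.
The step shows: -cos(2*x)
The correct value should be: -sin(2*x)

Explanation: sin(2*x) was incorrectly written as cos(2*x): the term -sin(2*x) was incorrectly written as -cos(2*x)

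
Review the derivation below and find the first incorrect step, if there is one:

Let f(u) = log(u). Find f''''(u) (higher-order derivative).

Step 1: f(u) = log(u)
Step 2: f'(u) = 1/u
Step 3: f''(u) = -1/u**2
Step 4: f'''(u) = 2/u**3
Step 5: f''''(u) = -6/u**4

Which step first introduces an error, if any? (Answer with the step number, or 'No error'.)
No error

All steps in this derivation are correct.
The final answer f''''(u) = -6/u**4 is valid.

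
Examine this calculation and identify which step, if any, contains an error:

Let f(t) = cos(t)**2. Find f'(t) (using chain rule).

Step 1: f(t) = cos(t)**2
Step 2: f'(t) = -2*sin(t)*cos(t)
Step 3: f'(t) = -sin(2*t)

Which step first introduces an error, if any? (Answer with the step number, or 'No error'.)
No error

All steps in this derivation are correct.
The final answer f'(t) = -sin(2*t) is valid.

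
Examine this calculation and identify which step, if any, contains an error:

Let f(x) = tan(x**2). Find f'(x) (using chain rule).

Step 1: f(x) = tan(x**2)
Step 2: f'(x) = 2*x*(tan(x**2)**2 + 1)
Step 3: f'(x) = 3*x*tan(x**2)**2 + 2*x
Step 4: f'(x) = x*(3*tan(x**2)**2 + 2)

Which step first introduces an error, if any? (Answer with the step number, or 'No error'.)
Step 3

Step 3 is incorrect due to a wrong coefficient.
The step shows: 3*x*tan(x**2)**2 + 2*x
The correct value should be: 2*x*tan(x**2)**2 + 2*x

Explanation: The coefficient 2 was incorrectly written as 3: the term 2*x*tan(x**2)**2 was incorrectly written as 3*x*tan(x**2)**2
The later steps are derived from this incorrect expression, so the error originates in Step 3.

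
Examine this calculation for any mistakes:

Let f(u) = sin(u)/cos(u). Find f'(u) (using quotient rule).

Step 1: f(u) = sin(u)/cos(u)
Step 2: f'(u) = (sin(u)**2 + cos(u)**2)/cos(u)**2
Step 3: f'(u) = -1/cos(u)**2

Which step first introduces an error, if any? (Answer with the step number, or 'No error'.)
Step 3

Step 3 is incorrect due to a sign flip.
The step shows: -1/cos(u)**2
The correct value should be: cos(u)**(-2)

Explanation: The sign of the whole expression was flipped: the term cos(u)**(-2) was incorrectly written as -1/cos(u)**2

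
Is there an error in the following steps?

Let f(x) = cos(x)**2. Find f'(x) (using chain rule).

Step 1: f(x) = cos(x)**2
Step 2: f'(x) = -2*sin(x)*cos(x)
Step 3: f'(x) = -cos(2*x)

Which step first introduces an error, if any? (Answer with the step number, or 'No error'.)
Step 3

Step 3 is incorrect due to a wrong trig function.
The step shows: -cos(2*x)
The correct value should be: -sin(2*x)

Explanation: sin(2*x) was incorrectly written as cos(2*x): the term -sin(2*x) was incorrectly written as -cos(2*x)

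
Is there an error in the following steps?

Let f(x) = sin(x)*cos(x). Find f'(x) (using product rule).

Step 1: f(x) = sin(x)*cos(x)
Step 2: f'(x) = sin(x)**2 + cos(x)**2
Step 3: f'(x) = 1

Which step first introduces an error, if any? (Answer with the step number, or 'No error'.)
Step 2

Step 2 is incorrect due to a sign flip.
The step shows: sin(x)**2 + cos(x)**2
The correct value should be: -sin(x)**2 + cos(x)**2

Explanation: The sign of one term was flipped: the term -sin(x)**2 was incorrectly written as sin(x)**2
The later steps are derived from this incorrect expression, so the error originates in Step 2.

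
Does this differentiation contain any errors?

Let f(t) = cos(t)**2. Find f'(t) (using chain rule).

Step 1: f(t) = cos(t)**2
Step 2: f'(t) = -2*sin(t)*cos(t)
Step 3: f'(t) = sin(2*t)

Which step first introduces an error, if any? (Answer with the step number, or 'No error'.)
Step 3

Step 3 is incorrect due to a sign flip.
The step shows: sin(2*t)
The correct value should be: -sin(2*t)

Explanation: The sign of the whole expression was flipped: the term -sin(2*t) was incorrectly written as sin(2*t)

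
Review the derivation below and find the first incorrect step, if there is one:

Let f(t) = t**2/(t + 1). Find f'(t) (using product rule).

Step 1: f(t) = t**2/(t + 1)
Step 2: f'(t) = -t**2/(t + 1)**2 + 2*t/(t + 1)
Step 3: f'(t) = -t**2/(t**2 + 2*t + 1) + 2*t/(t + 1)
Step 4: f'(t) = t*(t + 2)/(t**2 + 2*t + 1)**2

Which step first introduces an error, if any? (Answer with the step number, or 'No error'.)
Step 4

Step 4 is incorrect due to a wrong exponent.
The step shows: t*(t + 2)/(t**2 + 2*t + 1)**2
The correct value should be: t*(t + 2)/(t**2 + 2*t + 1)

Explanation: The exponent -1 on t**2 + 2*t + 1 was incorrectly written as -2: the term t*(t + 2)/(t**2 + 2*t + 1) was incorrectly written as t*(t + 2)/(t**2 + 2*t + 1)**2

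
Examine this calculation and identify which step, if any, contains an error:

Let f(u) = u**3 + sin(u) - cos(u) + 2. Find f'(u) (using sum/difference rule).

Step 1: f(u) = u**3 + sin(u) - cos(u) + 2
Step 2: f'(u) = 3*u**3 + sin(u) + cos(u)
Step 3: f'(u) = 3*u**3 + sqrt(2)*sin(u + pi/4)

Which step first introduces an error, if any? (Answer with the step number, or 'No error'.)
Step 2

Step 2 is incorrect due to a wrong exponent.
The step shows: 3*u**3 + sin(u) + cos(u)
The correct value should be: 3*u**2 + sin(u) + cos(u)

Explanation: The exponent 2 on u was incorrectly written as 3: the term 3*u**2 was incorrectly written as 3*u**3
The later steps are derived from this incorrect expression, so the error originates in Step 2.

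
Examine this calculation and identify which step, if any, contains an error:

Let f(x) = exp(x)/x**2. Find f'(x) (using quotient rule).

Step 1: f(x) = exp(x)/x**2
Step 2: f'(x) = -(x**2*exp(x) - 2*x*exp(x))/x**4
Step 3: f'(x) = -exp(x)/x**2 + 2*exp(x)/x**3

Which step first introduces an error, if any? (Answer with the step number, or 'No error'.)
Step 2

Step 2 is incorrect due to a sign flip.
The step shows: -(x**2*exp(x) - 2*x*exp(x))/x**4
The correct value should be: (x**2*exp(x) - 2*x*exp(x))/x**4

Explanation: The sign of the whole expression was flipped: the term (x**2*exp(x) - 2*x*exp(x))/x**4 was incorrectly written as -(x**2*exp(x) - 2*x*exp(x))/x**4
The later steps are derived from this incorrect expression, so the error originates in Step 2.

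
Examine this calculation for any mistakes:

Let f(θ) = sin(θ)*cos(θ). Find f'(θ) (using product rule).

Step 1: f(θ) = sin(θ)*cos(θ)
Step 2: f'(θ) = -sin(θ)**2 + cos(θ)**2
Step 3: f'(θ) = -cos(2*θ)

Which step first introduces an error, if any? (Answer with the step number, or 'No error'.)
Step 3

Step 3 is incorrect due to a sign flip.
The step shows: -cos(2*θ)
The correct value should be: cos(2*θ)

Explanation: The sign of the whole expression was flipped: the term cos(2*θ) was incorrectly written as -cos(2*θ)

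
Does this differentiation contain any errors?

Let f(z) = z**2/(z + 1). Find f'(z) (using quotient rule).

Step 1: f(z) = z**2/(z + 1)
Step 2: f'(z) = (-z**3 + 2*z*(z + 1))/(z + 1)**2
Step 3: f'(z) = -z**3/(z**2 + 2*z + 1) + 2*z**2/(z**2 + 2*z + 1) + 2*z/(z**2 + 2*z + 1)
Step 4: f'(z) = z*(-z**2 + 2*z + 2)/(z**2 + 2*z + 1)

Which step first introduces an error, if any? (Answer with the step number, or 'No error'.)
Step 2

Step 2 is incorrect due to a wrong exponent.
The step shows: (-z**3 + 2*z*(z + 1))/(z + 1)**2
The correct value should be: (-z**2 + 2*z*(z + 1))/(z + 1)**2

Explanation: The exponent 2 on z was incorrectly written as 3: the term (-z**2 + 2*z*(z + 1))/(z + 1)**2 was incorrectly written as (-z**3 + 2*z*(z + 1))/(z + 1)**2
The later steps are derived from this incorrect expression, so the error originates in Step 2.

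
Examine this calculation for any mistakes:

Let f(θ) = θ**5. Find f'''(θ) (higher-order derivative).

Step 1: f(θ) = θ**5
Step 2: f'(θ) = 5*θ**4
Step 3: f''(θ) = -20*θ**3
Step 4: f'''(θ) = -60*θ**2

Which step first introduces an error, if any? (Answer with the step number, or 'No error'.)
Step 3

Step 3 is incorrect due to a sign flip.
The step shows: -20*θ**3
The correct value should be: 20*θ**3

Explanation: The sign of the whole expression was flipped: the term 20*θ**3 was incorrectly written as -20*θ**3
The later steps are derived from this incorrect expression, so the error originates in Step 3.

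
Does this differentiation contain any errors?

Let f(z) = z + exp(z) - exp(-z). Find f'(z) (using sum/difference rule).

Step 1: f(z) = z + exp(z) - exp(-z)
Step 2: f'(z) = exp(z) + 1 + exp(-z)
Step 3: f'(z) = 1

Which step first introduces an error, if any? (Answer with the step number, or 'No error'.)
Step 3

Step 3 is incorrect due to a dropped term.
The step shows: 1
The correct value should be: 2*cosh(z) + 1

Explanation: A term was dropped: the term 2*cosh(z) was incorrectly omitted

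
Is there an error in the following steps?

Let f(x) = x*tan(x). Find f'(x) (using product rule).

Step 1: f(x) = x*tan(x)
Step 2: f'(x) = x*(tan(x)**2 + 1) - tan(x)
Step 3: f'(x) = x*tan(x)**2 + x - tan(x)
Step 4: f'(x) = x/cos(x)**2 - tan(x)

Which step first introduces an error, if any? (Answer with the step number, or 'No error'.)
Step 2

Step 2 is incorrect due to a sign flip.
The step shows: x*(tan(x)**2 + 1) - tan(x)
The correct value should be: x*(tan(x)**2 + 1) + tan(x)

Explanation: The sign of one term was flipped: the term tan(x) was incorrectly written as -tan(x)
The later steps are derived from this incorrect expression, so the error originates in Step 2.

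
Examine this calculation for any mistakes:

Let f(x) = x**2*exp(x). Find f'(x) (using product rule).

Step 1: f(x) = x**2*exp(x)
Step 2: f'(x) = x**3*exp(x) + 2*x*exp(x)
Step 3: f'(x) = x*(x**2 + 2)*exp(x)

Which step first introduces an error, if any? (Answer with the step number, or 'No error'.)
Step 2

Step 2 is incorrect due to a wrong exponent.
The step shows: x**3*exp(x) + 2*x*exp(x)
The correct value should be: x**2*exp(x) + 2*x*exp(x)

Explanation: The exponent 2 on x was incorrectly written as 3: the term x**2*exp(x) was incorrectly written as x**3*exp(x)
The later steps are derived from this incorrect expression, so the error originates in Step 2.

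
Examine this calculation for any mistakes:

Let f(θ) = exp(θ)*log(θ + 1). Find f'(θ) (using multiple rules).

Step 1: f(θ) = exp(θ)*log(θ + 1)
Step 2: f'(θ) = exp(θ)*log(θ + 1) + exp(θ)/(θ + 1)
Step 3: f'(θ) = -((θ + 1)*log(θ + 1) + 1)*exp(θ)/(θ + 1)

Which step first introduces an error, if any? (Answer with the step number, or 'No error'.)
Step 3

Step 3 is incorrect due to a sign flip.
The step shows: -((θ + 1)*log(θ + 1) + 1)*exp(θ)/(θ + 1)
The correct value should be: ((θ + 1)*log(θ + 1) + 1)*exp(θ)/(θ + 1)

Explanation: The sign of the whole expression was flipped: the term ((θ + 1)*log(θ + 1) + 1)*exp(θ)/(θ + 1) was incorrectly written as -((θ + 1)*log(θ + 1) + 1)*exp(θ)/(θ + 1)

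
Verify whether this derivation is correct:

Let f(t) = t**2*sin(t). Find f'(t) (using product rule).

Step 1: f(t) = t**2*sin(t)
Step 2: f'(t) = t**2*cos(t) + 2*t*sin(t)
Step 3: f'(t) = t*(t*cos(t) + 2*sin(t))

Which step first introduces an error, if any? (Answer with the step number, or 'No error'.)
No error

All steps in this derivation are correct.
The final answer f'(t) = t*(t*cos(t) + 2*sin(t)) is valid.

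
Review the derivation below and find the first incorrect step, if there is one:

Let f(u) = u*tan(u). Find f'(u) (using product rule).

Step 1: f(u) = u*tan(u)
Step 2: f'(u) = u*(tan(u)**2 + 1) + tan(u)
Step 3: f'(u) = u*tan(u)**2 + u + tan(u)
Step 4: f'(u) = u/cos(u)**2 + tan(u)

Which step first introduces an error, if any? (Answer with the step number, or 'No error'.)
No error

All steps in this derivation are correct.
The final answer f'(u) = u/cos(u)**2 + tan(u) is valid.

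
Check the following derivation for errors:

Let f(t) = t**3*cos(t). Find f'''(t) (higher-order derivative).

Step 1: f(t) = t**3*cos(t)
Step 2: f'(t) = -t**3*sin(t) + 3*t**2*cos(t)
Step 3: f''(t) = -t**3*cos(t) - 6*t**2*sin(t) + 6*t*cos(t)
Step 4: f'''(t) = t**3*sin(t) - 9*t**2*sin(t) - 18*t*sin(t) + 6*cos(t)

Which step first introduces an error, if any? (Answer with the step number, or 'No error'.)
Step 4

Step 4 is incorrect due to a wrong trig function.
The step shows: t**3*sin(t) - 9*t**2*sin(t) - 18*t*sin(t) + 6*cos(t)
The correct value should be: t**3*sin(t) - 9*t**2*cos(t) - 18*t*sin(t) + 6*cos(t)

Explanation: cos(t) was incorrectly written as sin(t): the term -9*t**2*cos(t) was incorrectly written as -9*t**2*sin(t)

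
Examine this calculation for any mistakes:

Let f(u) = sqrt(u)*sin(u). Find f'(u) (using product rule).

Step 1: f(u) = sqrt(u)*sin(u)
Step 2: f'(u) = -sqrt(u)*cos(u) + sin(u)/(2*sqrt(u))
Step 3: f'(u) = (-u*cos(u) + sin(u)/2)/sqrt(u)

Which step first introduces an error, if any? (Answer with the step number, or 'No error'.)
Step 2

Step 2 is incorrect due to a sign flip.
The step shows: -sqrt(u)*cos(u) + sin(u)/(2*sqrt(u))
The correct value should be: sqrt(u)*cos(u) + sin(u)/(2*sqrt(u))

Explanation: The sign of one term was flipped: the term sqrt(u)*cos(u) was incorrectly written as -sqrt(u)*cos(u)
The later steps are derived from this incorrect expression, so the error originates in Step 2.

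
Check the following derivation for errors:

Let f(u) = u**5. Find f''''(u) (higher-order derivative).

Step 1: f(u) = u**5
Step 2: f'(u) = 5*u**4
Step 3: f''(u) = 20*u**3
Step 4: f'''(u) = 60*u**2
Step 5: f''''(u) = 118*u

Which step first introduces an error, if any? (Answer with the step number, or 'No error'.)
Step 5

Step 5 is incorrect due to a wrong coefficient.
The step shows: 118*u
The correct value should be: 120*u

Explanation: The coefficient 120 was incorrectly written as 118: the term 120*u was incorrectly written as 118*u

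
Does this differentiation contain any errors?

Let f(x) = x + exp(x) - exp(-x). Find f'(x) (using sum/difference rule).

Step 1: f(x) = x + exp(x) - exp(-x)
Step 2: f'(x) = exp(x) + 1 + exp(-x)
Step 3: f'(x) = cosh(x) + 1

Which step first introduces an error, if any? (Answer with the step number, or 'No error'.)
Step 3

Step 3 is incorrect due to a wrong coefficient.
The step shows: cosh(x) + 1
The correct value should be: 2*cosh(x) + 1

Explanation: The coefficient 2 was incorrectly written as 1: the term 2*cosh(x) was incorrectly written as cosh(x)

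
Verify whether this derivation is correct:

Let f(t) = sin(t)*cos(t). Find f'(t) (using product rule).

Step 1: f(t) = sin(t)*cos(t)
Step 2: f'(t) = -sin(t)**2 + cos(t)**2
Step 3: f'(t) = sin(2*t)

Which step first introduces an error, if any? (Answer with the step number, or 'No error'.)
Step 3

Step 3 is incorrect due to a wrong trig function.
The step shows: sin(2*t)
The correct value should be: cos(2*t)

Explanation: cos(2*t) was incorrectly written as sin(2*t): the term cos(2*t) was incorrectly written as sin(2*t)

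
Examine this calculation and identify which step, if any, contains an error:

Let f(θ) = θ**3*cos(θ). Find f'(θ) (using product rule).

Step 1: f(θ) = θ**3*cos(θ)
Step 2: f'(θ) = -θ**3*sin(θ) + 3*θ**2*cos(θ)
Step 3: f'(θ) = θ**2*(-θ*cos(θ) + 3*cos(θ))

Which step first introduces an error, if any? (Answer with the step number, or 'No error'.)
Step 3

Step 3 is incorrect due to a wrong trig function.
The step shows: θ**2*(-θ*cos(θ) + 3*cos(θ))
The correct value should be: θ**2*(-θ*sin(θ) + 3*cos(θ))

Explanation: sin(θ) was incorrectly written as cos(θ): the term θ**2*(-θ*sin(θ) + 3*cos(θ)) was incorrectly written as θ**2*(-θ*cos(θ) + 3*cos(θ))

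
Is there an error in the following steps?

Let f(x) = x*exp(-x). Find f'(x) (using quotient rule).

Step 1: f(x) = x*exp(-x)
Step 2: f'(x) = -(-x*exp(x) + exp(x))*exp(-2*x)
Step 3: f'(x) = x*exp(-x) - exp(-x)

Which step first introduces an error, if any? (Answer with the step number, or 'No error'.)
Step 2

Step 2 is incorrect due to a sign flip.
The step shows: -(-x*exp(x) + exp(x))*exp(-2*x)
The correct value should be: (-x*exp(x) + exp(x))*exp(-2*x)

Explanation: The sign of the whole expression was flipped: the term (-x*exp(x) + exp(x))*exp(-2*x) was incorrectly written as -(-x*exp(x) + exp(x))*exp(-2*x)
The later steps are derived from this incorrect expression, so the error originates in Step 2.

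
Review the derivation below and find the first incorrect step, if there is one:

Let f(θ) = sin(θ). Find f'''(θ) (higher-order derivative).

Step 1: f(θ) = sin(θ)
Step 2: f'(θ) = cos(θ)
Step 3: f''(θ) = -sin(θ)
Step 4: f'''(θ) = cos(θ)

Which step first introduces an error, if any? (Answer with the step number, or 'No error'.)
Step 4

Step 4 is incorrect due to a sign flip.
The step shows: cos(θ)
The correct value should be: -cos(θ)

Explanation: The sign of the whole expression was flipped: the term -cos(θ) was incorrectly written as cos(θ)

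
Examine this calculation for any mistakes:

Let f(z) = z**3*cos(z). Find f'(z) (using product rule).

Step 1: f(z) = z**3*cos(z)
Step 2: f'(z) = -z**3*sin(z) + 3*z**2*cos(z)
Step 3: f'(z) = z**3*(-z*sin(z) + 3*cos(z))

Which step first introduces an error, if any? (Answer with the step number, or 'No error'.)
Step 3

Step 3 is incorrect due to a wrong exponent.
The step shows: z**3*(-z*sin(z) + 3*cos(z))
The correct value should be: z**2*(-z*sin(z) + 3*cos(z))

Explanation: The exponent 2 on z was incorrectly written as 3: the term z**2*(-z*sin(z) + 3*cos(z)) was incorrectly written as z**3*(-z*sin(z) + 3*cos(z))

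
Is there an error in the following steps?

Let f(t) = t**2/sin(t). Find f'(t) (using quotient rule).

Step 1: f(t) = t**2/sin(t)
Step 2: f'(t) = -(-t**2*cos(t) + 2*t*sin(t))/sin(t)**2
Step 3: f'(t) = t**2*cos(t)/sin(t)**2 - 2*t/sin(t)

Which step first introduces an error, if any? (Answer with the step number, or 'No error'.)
Step 2

Step 2 is incorrect due to a sign flip.
The step shows: -(-t**2*cos(t) + 2*t*sin(t))/sin(t)**2
The correct value should be: (-t**2*cos(t) + 2*t*sin(t))/sin(t)**2

Explanation: The sign of the whole expression was flipped: the term (-t**2*cos(t) + 2*t*sin(t))/sin(t)**2 was incorrectly written as -(-t**2*cos(t) + 2*t*sin(t))/sin(t)**2
The later steps are derived from this incorrect expression, so the error originates in Step 2.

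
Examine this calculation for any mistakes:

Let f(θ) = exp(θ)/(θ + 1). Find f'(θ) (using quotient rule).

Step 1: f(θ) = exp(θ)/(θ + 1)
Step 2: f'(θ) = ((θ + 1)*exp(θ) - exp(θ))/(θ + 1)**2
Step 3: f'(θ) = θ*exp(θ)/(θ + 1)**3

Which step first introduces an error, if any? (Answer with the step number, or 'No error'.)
Step 3

Step 3 is incorrect due to a wrong exponent.
The step shows: θ*exp(θ)/(θ + 1)**3
The correct value should be: θ*exp(θ)/(θ + 1)**2

Explanation: The exponent -2 on θ + 1 was incorrectly written as -3: the term θ*exp(θ)/(θ + 1)**2 was incorrectly written as θ*exp(θ)/(θ + 1)**3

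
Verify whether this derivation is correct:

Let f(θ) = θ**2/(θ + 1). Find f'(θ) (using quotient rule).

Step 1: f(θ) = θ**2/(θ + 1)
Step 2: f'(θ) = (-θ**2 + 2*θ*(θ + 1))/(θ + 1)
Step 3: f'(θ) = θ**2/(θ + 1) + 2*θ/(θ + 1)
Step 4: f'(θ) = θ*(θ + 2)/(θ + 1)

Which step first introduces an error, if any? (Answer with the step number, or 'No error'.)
Step 2

Step 2 is incorrect due to a wrong exponent.
The step shows: (-θ**2 + 2*θ*(θ + 1))/(θ + 1)
The correct value should be: (-θ**2 + 2*θ*(θ + 1))/(θ + 1)**2

Explanation: The exponent -2 on θ + 1 was incorrectly written as -1: the term (-θ**2 + 2*θ*(θ + 1))/(θ + 1)**2 was incorrectly written as (-θ**2 + 2*θ*(θ + 1))/(θ + 1)
The later steps are derived from this incorrect expression, so the error originates in Step 2.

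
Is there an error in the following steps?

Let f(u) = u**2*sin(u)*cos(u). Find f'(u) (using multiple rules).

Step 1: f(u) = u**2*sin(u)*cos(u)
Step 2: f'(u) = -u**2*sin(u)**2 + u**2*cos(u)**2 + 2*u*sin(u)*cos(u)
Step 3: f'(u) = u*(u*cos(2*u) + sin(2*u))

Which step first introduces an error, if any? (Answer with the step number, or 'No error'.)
No error

All steps in this derivation are correct.
The final answer f'(u) = u*(u*cos(2*u) + sin(2*u)) is valid.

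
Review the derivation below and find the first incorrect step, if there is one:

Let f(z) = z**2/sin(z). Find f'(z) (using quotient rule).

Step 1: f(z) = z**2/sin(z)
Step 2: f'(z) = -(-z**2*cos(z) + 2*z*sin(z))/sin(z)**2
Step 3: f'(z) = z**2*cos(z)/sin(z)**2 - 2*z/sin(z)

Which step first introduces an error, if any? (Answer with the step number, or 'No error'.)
Step 2

Step 2 is incorrect due to a sign flip.
The step shows: -(-z**2*cos(z) + 2*z*sin(z))/sin(z)**2
The correct value should be: (-z**2*cos(z) + 2*z*sin(z))/sin(z)**2

Explanation: The sign of the whole expression was flipped: the term (-z**2*cos(z) + 2*z*sin(z))/sin(z)**2 was incorrectly written as -(-z**2*cos(z) + 2*z*sin(z))/sin(z)**2
The later steps are derived from this incorrect expression, so the error originates in Step 2.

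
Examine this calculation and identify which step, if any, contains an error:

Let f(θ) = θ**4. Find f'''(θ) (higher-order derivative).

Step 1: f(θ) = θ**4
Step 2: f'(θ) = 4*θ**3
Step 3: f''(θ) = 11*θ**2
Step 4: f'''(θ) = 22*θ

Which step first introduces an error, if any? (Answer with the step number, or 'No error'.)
Step 3

Step 3 is incorrect due to a wrong coefficient.
The step shows: 11*θ**2
The correct value should be: 12*θ**2

Explanation: The coefficient 12 was incorrectly written as 11: the term 12*θ**2 was incorrectly written as 11*θ**2
The later steps are derived from this incorrect expression, so the error originates in Step 3.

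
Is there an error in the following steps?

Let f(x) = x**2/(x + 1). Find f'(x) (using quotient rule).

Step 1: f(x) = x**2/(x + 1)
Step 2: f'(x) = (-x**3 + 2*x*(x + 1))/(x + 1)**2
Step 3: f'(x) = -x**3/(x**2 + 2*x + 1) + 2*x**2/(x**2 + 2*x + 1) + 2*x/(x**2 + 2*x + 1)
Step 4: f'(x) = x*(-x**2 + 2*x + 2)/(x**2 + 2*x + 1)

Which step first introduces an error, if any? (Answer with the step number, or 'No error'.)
Step 2

Step 2 is incorrect due to a wrong exponent.
The step shows: (-x**3 + 2*x*(x + 1))/(x + 1)**2
The correct value should be: (-x**2 + 2*x*(x + 1))/(x + 1)**2

Explanation: The exponent 2 on x was incorrectly written as 3: the term (-x**2 + 2*x*(x + 1))/(x + 1)**2 was incorrectly written as (-x**3 + 2*x*(x + 1))/(x + 1)**2
The later steps are derived from this incorrect expression, so the error originates in Step 2.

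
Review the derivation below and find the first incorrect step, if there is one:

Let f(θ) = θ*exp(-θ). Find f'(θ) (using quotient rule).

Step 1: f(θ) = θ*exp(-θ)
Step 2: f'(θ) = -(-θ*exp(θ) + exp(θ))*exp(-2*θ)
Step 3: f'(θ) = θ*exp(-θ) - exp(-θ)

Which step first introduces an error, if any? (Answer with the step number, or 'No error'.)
Step 2

Step 2 is incorrect due to a sign flip.
The step shows: -(-θ*exp(θ) + exp(θ))*exp(-2*θ)
The correct value should be: (-θ*exp(θ) + exp(θ))*exp(-2*θ)

Explanation: The sign of the whole expression was flipped: the term (-θ*exp(θ) + exp(θ))*exp(-2*θ) was incorrectly written as -(-θ*exp(θ) + exp(θ))*exp(-2*θ)
The later steps are derived from this incorrect expression, so the error originates in Step 2.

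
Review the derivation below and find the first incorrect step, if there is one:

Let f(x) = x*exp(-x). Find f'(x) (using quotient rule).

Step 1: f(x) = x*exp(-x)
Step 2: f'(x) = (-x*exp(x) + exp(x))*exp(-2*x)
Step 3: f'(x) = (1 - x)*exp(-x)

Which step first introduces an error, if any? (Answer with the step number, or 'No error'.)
No error

All steps in this derivation are correct.
The final answer f'(x) = (1 - x)*exp(-x) is valid.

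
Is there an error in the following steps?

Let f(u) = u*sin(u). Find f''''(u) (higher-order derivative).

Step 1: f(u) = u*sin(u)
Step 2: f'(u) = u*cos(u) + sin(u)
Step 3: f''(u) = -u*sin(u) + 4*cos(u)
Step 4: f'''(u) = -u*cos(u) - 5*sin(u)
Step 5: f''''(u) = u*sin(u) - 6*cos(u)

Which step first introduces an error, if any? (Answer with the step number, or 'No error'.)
Step 3

Step 3 is incorrect due to a wrong coefficient.
The step shows: -u*sin(u) + 4*cos(u)
The correct value should be: -u*sin(u) + 2*cos(u)

Explanation: The coefficient 2 was incorrectly written as 4: the term 2*cos(u) was incorrectly written as 4*cos(u)
The later steps are derived from this incorrect expression, so the error originates in Step 3.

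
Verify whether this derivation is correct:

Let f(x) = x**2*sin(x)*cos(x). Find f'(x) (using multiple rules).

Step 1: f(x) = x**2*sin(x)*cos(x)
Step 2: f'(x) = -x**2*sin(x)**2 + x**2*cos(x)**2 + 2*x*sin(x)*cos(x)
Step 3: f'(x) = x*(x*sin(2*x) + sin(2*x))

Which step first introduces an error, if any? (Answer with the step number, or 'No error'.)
Step 3

Step 3 is incorrect due to a wrong trig function.
The step shows: x*(x*sin(2*x) + sin(2*x))
The correct value should be: x*(x*cos(2*x) + sin(2*x))

Explanation: cos(2*x) was incorrectly written as sin(2*x): the term x*(x*cos(2*x) + sin(2*x)) was incorrectly written as x*(x*sin(2*x) + sin(2*x))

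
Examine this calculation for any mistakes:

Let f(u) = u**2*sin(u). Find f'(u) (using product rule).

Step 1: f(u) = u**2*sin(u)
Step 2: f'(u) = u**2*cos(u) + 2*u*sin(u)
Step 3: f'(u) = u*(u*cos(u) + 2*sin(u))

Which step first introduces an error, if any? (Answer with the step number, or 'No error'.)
No error

All steps in this derivation are correct.
The final answer f'(u) = u*(u*cos(u) + 2*sin(u)) is valid.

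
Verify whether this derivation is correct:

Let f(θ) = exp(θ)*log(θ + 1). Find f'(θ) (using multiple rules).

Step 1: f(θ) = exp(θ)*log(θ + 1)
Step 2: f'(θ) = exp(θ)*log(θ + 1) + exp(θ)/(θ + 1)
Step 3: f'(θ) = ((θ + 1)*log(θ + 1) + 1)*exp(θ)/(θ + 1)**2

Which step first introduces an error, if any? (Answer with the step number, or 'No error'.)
Step 3

Step 3 is incorrect due to a wrong exponent.
The step shows: ((θ + 1)*log(θ + 1) + 1)*exp(θ)/(θ + 1)**2
The correct value should be: ((θ + 1)*log(θ + 1) + 1)*exp(θ)/(θ + 1)

Explanation: The exponent -1 on θ + 1 was incorrectly written as -2: the term ((θ + 1)*log(θ + 1) + 1)*exp(θ)/(θ + 1) was incorrectly written as ((θ + 1)*log(θ + 1) + 1)*exp(θ)/(θ + 1)**2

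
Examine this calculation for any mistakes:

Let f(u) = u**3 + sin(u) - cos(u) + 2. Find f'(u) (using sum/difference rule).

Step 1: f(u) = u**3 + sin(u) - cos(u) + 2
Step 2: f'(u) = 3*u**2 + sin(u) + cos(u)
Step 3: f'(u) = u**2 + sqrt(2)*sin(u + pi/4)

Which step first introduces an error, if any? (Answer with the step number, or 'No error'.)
Step 3

Step 3 is incorrect due to a wrong coefficient.
The step shows: u**2 + sqrt(2)*sin(u + pi/4)
The correct value should be: 3*u**2 + sqrt(2)*sin(u + pi/4)

Explanation: The coefficient 3 was incorrectly written as 1: the term 3*u**2 was incorrectly written as u**2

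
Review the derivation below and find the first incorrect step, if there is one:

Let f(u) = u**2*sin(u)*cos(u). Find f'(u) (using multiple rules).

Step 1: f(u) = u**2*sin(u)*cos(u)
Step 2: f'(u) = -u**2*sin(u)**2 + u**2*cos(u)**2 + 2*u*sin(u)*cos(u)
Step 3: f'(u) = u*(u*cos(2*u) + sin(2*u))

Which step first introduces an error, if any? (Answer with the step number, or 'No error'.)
No error

All steps in this derivation are correct.
The final answer f'(u) = u*(u*cos(2*u) + sin(2*u)) is valid.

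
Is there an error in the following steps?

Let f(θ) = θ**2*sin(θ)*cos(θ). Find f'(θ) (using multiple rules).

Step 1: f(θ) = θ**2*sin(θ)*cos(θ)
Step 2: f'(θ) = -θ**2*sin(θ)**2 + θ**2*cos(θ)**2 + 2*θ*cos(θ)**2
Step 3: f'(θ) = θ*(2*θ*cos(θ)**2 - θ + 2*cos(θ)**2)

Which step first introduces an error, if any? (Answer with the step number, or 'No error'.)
Step 2

Step 2 is incorrect due to a wrong trig function.
The step shows: -θ**2*sin(θ)**2 + θ**2*cos(θ)**2 + 2*θ*cos(θ)**2
The correct value should be: -θ**2*sin(θ)**2 + θ**2*cos(θ)**2 + 2*θ*sin(θ)*cos(θ)

Explanation: sin(θ) was incorrectly written as cos(θ): the term 2*θ*sin(θ)*cos(θ) was incorrectly written as 2*θ*cos(θ)**2
The later steps are derived from this incorrect expression, so the error originates in Step 2.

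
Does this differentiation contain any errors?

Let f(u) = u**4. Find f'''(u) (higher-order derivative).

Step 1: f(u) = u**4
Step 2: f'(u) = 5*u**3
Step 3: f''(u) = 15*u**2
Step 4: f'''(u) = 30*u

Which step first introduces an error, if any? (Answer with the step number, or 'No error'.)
Step 2

Step 2 is incorrect due to a wrong coefficient.
The step shows: 5*u**3
The correct value should be: 4*u**3

Explanation: The coefficient 4 was incorrectly written as 5: the term 4*u**3 was incorrectly written as 5*u**3
The later steps are derived from this incorrect expression, so the error originates in Step 2.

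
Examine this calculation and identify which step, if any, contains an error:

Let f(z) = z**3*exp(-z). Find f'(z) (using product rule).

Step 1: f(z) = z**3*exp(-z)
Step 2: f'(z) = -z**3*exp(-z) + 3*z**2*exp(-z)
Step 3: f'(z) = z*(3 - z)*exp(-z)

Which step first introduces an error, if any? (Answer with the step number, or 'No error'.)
Step 3

Step 3 is incorrect due to a wrong exponent.
The step shows: z*(3 - z)*exp(-z)
The correct value should be: z**2*(3 - z)*exp(-z)

Explanation: The exponent 2 on z was incorrectly written as 1: the term z**2*(3 - z)*exp(-z) was incorrectly written as z*(3 - z)*exp(-z)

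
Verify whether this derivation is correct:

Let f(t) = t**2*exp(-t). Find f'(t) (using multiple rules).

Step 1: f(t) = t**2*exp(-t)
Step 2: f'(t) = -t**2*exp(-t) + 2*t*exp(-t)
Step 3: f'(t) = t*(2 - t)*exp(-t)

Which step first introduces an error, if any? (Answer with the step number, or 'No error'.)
No error

All steps in this derivation are correct.
The final answer f'(t) = t*(2 - t)*exp(-t) is valid.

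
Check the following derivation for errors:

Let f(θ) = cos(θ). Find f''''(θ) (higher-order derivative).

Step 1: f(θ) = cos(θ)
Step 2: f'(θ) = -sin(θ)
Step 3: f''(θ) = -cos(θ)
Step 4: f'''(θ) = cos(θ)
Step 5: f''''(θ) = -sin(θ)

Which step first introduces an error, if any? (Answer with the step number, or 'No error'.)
Step 4

Step 4 is incorrect due to a wrong trig function.
The step shows: cos(θ)
The correct value should be: sin(θ)

Explanation: sin(θ) was incorrectly written as cos(θ): the term sin(θ) was incorrectly written as cos(θ)
The later steps are derived from this incorrect expression, so the error originates in Step 4.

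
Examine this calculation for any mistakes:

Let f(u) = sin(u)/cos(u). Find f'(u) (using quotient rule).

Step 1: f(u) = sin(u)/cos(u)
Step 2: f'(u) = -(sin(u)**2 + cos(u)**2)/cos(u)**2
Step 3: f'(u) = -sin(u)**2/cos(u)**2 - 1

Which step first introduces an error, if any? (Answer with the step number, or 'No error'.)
Step 2

Step 2 is incorrect due to a sign flip.
The step shows: -(sin(u)**2 + cos(u)**2)/cos(u)**2
The correct value should be: (sin(u)**2 + cos(u)**2)/cos(u)**2

Explanation: The sign of the whole expression was flipped: the term (sin(u)**2 + cos(u)**2)/cos(u)**2 was incorrectly written as -(sin(u)**2 + cos(u)**2)/cos(u)**2
The later steps are derived from this incorrect expression, so the error originates in Step 2.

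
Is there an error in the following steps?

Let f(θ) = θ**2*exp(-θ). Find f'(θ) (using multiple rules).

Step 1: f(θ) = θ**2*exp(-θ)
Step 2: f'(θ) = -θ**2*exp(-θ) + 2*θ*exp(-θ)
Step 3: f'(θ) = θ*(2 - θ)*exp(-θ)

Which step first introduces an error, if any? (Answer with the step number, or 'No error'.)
No error

All steps in this derivation are correct.
The final answer f'(θ) = θ*(2 - θ)*exp(-θ) is valid.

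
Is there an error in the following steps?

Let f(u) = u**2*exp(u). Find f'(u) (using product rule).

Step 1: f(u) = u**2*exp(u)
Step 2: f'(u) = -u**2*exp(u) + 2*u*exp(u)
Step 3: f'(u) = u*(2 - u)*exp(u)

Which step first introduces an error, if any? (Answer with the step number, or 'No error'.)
Step 2

Step 2 is incorrect due to a sign flip.
The step shows: -u**2*exp(u) + 2*u*exp(u)
The correct value should be: u**2*exp(u) + 2*u*exp(u)

Explanation: The sign of one term was flipped: the term u**2*exp(u) was incorrectly written as -u**2*exp(u)
The later steps are derived from this incorrect expression, so the error originates in Step 2.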